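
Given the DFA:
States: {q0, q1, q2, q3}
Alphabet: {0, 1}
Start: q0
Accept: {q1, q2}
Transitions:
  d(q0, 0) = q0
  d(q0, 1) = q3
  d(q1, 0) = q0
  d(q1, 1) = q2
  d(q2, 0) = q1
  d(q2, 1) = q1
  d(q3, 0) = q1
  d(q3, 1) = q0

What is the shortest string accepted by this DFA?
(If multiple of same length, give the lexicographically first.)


BFS by string length (lex-first path to each state shown):
  len 0: q0<-""
  len 1: q0<-"0", q3<-"1"
  len 2: q0<-"00", q1<-"10", q3<-"01"
Found accept state at length 2.

"10"


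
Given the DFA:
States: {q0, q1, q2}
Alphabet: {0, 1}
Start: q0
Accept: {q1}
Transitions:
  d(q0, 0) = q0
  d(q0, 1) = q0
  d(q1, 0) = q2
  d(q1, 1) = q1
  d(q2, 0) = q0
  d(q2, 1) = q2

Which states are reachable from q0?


BFS from q0:
  layer 0: {q0}

{q0}


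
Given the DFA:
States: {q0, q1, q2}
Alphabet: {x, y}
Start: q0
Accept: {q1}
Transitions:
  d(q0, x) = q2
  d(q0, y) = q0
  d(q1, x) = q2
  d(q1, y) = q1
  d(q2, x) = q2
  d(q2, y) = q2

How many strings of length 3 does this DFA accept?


Enumerating all length-3 strings:
  "xxx" -> q2 [reject]
  "xxy" -> q2 [reject]
  "xyx" -> q2 [reject]
  "xyy" -> q2 [reject]
  "yxx" -> q2 [reject]
  "yxy" -> q2 [reject]
  "yyx" -> q2 [reject]
  "yyy" -> q0 [reject]

0 out of 8


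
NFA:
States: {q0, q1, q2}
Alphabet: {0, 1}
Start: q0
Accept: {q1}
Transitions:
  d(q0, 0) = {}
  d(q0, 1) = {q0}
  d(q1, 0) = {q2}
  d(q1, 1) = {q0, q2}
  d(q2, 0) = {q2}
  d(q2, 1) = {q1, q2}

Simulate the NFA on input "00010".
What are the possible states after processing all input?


Start: {q0}
  --0--> {}
  --0--> {}
  --0--> {}
  --1--> {}
  --0--> {}

{} (empty set, no valid transitions)


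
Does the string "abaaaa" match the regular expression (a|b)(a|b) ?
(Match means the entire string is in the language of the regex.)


|string| = 6; first = 'a'; last = 'a'

No, "abaaaa" does not match (a|b)(a|b)


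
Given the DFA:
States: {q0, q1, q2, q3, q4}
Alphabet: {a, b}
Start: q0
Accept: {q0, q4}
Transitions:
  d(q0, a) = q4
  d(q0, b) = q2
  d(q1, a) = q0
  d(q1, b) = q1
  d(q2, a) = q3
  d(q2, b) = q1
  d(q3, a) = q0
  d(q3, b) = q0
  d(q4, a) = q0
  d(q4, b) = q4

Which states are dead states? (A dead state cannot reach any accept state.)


Forward reachability from each state:
  q0 -> reaches accept state q0 (live)
  q1 -> reaches accept state q0 (live)
  q2 -> reaches accept state q0 (live)
  q3 -> reaches accept state q0 (live)
  q4 -> reaches accept state q0 (live)

None (all states can reach an accept state)


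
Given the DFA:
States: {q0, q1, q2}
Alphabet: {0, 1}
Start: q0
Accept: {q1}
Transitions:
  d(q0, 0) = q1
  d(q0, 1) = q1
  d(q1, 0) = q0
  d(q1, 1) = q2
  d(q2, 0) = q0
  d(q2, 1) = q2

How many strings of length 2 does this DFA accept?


Enumerating all length-2 strings:
  "00" -> q0 [reject]
  "01" -> q2 [reject]
  "10" -> q0 [reject]
  "11" -> q2 [reject]

0 out of 4


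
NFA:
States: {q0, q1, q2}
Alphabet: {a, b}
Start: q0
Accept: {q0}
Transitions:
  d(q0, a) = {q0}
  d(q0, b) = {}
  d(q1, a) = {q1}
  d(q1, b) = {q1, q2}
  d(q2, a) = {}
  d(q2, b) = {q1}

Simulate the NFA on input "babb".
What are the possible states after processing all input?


Start: {q0}
  --b--> {}
  --a--> {}
  --b--> {}
  --b--> {}

{} (empty set, no valid transitions)


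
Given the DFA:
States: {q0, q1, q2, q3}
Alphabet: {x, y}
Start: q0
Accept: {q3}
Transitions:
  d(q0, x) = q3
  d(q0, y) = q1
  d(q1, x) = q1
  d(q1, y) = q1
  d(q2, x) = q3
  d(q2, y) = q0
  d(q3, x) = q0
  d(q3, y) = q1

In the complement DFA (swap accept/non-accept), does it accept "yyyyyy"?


Trace: q0 -> q1 -> q1 -> q1 -> q1 -> q1 -> q1
Final: q1
Original accept: {q3}
Complement: q1 is not in original accept

Yes, complement accepts (original rejects)


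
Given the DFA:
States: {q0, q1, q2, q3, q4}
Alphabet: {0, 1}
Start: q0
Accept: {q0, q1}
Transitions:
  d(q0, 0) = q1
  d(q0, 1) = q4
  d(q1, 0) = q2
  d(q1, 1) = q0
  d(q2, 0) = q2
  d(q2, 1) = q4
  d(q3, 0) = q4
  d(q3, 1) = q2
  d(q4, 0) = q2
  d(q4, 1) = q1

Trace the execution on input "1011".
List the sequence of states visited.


Input: 1011
d(q0, 1) = q4
d(q4, 0) = q2
d(q2, 1) = q4
d(q4, 1) = q1


q0 -> q4 -> q2 -> q4 -> q1


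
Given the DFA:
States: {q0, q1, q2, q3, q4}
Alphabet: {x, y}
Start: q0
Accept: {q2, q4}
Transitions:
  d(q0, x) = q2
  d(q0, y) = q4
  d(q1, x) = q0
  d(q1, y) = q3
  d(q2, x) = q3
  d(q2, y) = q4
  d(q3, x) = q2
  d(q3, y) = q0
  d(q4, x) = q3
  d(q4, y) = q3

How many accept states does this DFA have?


Accept states listed: {q2, q4}
Counting: q2(1) q4(2)

2


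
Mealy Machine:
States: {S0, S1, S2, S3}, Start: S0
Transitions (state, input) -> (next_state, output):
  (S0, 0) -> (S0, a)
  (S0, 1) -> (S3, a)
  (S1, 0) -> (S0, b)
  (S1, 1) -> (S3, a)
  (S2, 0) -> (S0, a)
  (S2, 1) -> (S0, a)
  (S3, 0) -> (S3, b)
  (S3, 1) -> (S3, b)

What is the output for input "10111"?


Step-by-step:
  (S0, 1) -> (S3, a)
  (S3, 0) -> (S3, b)
  (S3, 1) -> (S3, b)
  (S3, 1) -> (S3, b)
  (S3, 1) -> (S3, b)

"abbbb"


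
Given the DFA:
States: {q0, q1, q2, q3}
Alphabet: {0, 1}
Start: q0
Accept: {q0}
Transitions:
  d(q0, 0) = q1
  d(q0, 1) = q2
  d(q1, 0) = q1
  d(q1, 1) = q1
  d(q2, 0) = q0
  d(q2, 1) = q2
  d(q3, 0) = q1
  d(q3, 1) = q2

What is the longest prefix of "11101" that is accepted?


Run the DFA, marking each prefix where the state is accepting:
  "" -> q0 [accept]
  "1" -> q2 [reject]
  "11" -> q2 [reject]
  "111" -> q2 [reject]
  "1110" -> q0 [accept]
  "11101" -> q2 [reject]

"1110"


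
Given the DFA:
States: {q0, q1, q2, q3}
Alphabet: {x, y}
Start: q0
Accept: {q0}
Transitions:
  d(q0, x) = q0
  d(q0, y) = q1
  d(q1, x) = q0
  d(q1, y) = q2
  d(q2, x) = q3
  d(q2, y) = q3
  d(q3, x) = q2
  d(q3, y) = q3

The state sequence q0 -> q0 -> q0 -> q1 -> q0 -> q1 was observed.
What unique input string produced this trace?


Trace back each transition to find the symbol:
  q0 --[x]--> q0
  q0 --[x]--> q0
  q0 --[y]--> q1
  q1 --[x]--> q0
  q0 --[y]--> q1

"xxyxy"


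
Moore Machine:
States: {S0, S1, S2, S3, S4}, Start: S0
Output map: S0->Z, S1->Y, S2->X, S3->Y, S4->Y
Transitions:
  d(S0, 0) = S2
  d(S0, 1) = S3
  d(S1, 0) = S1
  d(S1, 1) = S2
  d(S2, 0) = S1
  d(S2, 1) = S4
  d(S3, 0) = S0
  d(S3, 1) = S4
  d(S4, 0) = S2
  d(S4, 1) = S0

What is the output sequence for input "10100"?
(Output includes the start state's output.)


Start: S0 (output Z)
  --1--> S3 (output Y)
  --0--> S0 (output Z)
  --1--> S3 (output Y)
  --0--> S0 (output Z)
  --0--> S2 (output X)

"ZYZYZX"


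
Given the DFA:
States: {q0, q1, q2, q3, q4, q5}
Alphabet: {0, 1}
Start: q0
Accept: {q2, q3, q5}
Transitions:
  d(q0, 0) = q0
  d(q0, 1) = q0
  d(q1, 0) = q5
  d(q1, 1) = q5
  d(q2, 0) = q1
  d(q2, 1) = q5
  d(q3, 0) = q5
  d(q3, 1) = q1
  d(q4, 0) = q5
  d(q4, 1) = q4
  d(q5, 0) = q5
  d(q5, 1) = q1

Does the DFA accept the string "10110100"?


Trace: q0 -> q0 -> q0 -> q0 -> q0 -> q0 -> q0 -> q0 -> q0
Final state: q0
Accept states: {q2, q3, q5}

No, rejected (final state q0 is not an accept state)


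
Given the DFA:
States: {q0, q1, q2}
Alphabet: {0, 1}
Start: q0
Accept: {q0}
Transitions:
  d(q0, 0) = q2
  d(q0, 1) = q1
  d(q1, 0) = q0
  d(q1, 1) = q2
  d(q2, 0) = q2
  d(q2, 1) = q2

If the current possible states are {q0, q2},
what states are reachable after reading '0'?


Apply transition on '0' from each current state:
  d(q0, 0) = q2
  d(q2, 0) = q2

{q2}


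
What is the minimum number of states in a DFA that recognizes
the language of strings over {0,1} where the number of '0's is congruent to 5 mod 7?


States track (count of '0') mod 7.
Need 7 states: one per remainder 0..6; accept = remainder 5.

7


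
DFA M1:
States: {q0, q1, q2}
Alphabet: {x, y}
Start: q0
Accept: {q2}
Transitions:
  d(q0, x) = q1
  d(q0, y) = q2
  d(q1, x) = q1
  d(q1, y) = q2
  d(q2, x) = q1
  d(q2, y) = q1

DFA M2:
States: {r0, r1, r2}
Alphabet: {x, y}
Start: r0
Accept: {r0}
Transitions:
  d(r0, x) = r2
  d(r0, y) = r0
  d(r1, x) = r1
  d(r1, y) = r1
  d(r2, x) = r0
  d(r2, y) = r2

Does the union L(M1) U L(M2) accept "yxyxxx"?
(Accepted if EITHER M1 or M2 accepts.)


M1: final=q1 accepted=False
M2: final=r0 accepted=True

Yes, union accepts


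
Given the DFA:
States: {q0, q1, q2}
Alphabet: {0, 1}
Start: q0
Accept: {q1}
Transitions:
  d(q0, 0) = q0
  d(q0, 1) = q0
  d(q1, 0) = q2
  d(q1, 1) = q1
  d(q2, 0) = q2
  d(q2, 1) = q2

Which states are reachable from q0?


BFS from q0:
  layer 0: {q0}

{q0}


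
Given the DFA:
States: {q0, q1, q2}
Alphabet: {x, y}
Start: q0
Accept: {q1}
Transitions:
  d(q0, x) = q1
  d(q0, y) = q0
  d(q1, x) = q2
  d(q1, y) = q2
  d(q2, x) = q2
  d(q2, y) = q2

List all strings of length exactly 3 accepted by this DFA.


All strings of length 3: 8 total
Accepted: 1

"yyx"


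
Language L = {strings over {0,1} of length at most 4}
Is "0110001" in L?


length = 7

No, "0110001" is not in L


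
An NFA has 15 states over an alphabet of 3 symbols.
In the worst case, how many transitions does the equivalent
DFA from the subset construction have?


Subset construction: one DFA state per subset of NFA states = 2^15 = 32768 states.
Each DFA state has 3 outgoing transitions: 32768 * 3 = 98304

98304


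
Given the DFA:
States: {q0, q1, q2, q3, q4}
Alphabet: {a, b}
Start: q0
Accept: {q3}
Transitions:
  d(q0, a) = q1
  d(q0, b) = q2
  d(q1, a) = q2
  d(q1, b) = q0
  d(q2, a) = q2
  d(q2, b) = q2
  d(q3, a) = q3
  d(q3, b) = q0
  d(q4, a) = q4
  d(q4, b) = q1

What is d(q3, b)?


Looking up transition d(q3, b)

q0


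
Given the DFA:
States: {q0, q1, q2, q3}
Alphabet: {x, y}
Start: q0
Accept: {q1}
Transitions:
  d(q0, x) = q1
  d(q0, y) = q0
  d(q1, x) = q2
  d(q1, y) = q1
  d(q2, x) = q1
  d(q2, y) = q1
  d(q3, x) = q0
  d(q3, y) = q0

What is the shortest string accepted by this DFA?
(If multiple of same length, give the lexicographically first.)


BFS by string length (lex-first path to each state shown):
  len 0: q0<-""
  len 1: q0<-"y", q1<-"x"
Found accept state at length 1.

"x"


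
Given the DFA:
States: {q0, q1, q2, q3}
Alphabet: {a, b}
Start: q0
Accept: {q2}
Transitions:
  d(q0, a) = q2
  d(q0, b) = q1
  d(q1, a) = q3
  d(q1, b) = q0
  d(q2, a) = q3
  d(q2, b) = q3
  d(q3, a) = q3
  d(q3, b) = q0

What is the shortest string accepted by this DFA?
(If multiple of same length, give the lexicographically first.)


BFS by string length (lex-first path to each state shown):
  len 0: q0<-""
  len 1: q1<-"b", q2<-"a"
Found accept state at length 1.

"a"


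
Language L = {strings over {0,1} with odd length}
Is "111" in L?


length = 3; 3 mod 2 = 1

Yes, "111" is in L


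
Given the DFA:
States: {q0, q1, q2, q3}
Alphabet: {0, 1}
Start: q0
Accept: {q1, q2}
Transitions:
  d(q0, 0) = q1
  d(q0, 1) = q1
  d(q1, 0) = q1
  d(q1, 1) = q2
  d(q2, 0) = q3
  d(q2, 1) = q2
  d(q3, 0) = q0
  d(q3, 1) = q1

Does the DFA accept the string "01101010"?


Trace: q0 -> q1 -> q2 -> q2 -> q3 -> q1 -> q1 -> q2 -> q3
Final state: q3
Accept states: {q1, q2}

No, rejected (final state q3 is not an accept state)


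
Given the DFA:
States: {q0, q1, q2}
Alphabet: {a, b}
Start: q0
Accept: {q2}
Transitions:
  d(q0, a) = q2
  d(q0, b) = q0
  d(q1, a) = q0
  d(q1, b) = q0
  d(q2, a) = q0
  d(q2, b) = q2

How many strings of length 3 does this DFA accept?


Enumerating all length-3 strings:
  "aaa" -> q2 [accept]
  "aab" -> q0 [reject]
  "aba" -> q0 [reject]
  "abb" -> q2 [accept]
  "baa" -> q0 [reject]
  "bab" -> q2 [accept]
  "bba" -> q2 [accept]
  "bbb" -> q0 [reject]

4 out of 8


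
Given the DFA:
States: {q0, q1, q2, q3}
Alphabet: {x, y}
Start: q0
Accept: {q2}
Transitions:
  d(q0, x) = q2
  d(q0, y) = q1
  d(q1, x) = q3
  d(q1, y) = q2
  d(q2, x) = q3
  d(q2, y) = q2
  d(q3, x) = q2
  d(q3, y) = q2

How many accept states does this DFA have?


Accept states listed: {q2}
Counting: q2(1)

1


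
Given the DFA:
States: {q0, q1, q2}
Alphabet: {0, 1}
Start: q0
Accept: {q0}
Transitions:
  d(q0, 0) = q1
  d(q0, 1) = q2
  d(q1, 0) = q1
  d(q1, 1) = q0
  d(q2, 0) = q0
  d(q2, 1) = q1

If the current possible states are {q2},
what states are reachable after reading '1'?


Apply transition on '1' from each current state:
  d(q2, 1) = q1

{q1}


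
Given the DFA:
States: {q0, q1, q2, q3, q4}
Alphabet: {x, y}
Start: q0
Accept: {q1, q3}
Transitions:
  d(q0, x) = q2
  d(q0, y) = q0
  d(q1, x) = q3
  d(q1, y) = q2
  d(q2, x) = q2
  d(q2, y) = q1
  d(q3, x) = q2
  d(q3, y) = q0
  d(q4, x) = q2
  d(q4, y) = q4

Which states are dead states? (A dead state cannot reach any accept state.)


Forward reachability from each state:
  q0 -> reaches accept state q1 (live)
  q1 -> reaches accept state q1 (live)
  q2 -> reaches accept state q1 (live)
  q3 -> reaches accept state q1 (live)
  q4 -> reaches accept state q1 (live)

None (all states can reach an accept state)


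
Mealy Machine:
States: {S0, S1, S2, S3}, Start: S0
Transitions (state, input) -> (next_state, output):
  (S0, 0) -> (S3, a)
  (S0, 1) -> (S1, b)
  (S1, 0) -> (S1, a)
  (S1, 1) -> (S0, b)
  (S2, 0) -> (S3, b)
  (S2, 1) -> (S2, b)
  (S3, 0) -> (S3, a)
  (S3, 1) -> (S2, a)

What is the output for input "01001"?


Step-by-step:
  (S0, 0) -> (S3, a)
  (S3, 1) -> (S2, a)
  (S2, 0) -> (S3, b)
  (S3, 0) -> (S3, a)
  (S3, 1) -> (S2, a)

"aabaa"


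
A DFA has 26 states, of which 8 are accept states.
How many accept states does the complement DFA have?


Complement swaps accept and non-accept states.
26 - 8 = 18

18


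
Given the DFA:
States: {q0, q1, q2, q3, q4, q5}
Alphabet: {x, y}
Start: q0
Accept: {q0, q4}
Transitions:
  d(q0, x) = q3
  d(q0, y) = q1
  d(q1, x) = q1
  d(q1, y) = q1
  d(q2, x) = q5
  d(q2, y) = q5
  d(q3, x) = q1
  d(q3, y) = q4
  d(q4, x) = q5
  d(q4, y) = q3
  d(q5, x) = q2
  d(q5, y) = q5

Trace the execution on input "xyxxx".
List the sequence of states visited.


Input: xyxxx
d(q0, x) = q3
d(q3, y) = q4
d(q4, x) = q5
d(q5, x) = q2
d(q2, x) = q5


q0 -> q3 -> q4 -> q5 -> q2 -> q5


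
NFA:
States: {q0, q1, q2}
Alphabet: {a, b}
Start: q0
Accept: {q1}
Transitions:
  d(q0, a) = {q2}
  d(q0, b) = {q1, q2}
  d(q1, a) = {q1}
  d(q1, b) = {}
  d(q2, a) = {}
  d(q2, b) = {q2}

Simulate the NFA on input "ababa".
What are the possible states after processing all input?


Start: {q0}
  --a--> {q2}
  --b--> {q2}
  --a--> {}
  --b--> {}
  --a--> {}

{} (empty set, no valid transitions)


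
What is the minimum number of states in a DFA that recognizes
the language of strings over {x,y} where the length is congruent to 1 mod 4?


States track (length) mod 4.
Need 4 states: one per remainder 0..3; accept = remainder 1.

4


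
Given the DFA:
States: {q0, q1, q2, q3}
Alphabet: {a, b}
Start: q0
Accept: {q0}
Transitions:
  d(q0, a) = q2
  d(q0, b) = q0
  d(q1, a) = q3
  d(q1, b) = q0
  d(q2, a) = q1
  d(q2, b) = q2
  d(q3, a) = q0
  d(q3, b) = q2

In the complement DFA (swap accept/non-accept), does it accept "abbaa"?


Trace: q0 -> q2 -> q2 -> q2 -> q1 -> q3
Final: q3
Original accept: {q0}
Complement: q3 is not in original accept

Yes, complement accepts (original rejects)


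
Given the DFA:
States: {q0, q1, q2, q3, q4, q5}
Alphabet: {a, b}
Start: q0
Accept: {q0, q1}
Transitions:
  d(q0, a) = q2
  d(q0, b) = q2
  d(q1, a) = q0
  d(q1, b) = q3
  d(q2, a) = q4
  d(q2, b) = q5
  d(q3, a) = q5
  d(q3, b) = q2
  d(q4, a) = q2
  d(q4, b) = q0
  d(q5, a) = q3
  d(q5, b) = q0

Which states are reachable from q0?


BFS from q0:
  layer 0: {q0}
  layer 1: {q2}
  layer 2: {q4, q5}
  layer 3: {q3}

{q0, q2, q3, q4, q5}


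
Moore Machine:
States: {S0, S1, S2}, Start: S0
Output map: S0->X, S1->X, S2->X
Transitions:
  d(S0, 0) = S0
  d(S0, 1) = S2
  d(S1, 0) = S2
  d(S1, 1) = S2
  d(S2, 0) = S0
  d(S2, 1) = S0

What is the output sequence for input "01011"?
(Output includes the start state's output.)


Start: S0 (output X)
  --0--> S0 (output X)
  --1--> S2 (output X)
  --0--> S0 (output X)
  --1--> S2 (output X)
  --1--> S0 (output X)

"XXXXXX"


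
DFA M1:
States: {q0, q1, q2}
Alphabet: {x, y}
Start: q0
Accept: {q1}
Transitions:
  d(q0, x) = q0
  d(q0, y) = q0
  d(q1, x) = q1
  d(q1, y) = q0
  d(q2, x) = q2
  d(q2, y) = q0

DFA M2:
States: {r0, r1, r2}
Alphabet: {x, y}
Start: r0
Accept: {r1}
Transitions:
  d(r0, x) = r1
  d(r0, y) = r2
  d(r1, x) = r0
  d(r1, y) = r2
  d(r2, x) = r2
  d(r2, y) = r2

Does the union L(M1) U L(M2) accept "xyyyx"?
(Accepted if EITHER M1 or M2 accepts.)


M1: final=q0 accepted=False
M2: final=r2 accepted=False

No, union rejects (neither accepts)


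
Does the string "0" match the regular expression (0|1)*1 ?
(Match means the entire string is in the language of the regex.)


|string| = 1; first = '0'; last = '0'

No, "0" does not match (0|1)*1


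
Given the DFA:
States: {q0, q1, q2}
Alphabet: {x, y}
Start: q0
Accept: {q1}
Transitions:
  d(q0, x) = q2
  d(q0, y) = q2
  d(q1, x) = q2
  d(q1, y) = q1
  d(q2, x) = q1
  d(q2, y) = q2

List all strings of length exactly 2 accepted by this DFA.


All strings of length 2: 4 total
Accepted: 2

"xx", "yx"


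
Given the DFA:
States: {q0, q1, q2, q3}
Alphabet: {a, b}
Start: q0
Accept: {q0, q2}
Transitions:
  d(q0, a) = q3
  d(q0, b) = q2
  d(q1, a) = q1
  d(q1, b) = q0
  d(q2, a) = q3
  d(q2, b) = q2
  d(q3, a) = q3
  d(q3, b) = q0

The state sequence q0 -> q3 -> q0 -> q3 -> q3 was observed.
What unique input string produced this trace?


Trace back each transition to find the symbol:
  q0 --[a]--> q3
  q3 --[b]--> q0
  q0 --[a]--> q3
  q3 --[a]--> q3

"abaa"


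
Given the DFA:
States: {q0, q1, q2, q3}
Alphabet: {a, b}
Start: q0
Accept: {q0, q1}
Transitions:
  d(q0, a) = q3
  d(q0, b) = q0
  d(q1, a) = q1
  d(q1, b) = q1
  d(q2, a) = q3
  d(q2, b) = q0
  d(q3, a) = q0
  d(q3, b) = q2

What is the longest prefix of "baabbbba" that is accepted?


Run the DFA, marking each prefix where the state is accepting:
  "" -> q0 [accept]
  "b" -> q0 [accept]
  "ba" -> q3 [reject]
  "baa" -> q0 [accept]
  "baab" -> q0 [accept]
  "baabb" -> q0 [accept]
  "baabbb" -> q0 [accept]
  "baabbbb" -> q0 [accept]
  "baabbbba" -> q3 [reject]

"baabbbb"


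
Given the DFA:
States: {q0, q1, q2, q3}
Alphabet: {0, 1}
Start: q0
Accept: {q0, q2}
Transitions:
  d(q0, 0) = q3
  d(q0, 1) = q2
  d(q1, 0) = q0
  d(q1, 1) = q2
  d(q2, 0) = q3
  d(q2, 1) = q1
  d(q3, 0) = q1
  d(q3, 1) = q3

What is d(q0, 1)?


Looking up transition d(q0, 1)

q2


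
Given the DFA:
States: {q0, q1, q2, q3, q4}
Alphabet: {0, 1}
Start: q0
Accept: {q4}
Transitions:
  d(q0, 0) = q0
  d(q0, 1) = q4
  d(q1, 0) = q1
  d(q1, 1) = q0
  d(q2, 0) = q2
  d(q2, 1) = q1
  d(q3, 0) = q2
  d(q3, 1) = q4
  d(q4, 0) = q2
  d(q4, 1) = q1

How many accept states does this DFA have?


Accept states listed: {q4}
Counting: q4(1)

1


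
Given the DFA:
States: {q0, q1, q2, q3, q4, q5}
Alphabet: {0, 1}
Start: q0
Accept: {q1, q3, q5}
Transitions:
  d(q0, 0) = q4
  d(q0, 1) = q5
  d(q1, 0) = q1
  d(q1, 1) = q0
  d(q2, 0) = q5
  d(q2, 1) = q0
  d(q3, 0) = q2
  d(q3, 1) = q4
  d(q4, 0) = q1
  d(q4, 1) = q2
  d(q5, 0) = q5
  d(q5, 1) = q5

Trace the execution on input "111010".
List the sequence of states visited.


Input: 111010
d(q0, 1) = q5
d(q5, 1) = q5
d(q5, 1) = q5
d(q5, 0) = q5
d(q5, 1) = q5
d(q5, 0) = q5


q0 -> q5 -> q5 -> q5 -> q5 -> q5 -> q5


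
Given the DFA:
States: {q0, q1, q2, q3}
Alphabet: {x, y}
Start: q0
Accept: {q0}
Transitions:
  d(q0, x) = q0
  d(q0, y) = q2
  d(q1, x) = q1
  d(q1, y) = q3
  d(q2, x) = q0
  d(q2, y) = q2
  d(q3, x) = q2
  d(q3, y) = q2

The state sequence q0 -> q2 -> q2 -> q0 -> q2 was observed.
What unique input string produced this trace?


Trace back each transition to find the symbol:
  q0 --[y]--> q2
  q2 --[y]--> q2
  q2 --[x]--> q0
  q0 --[y]--> q2

"yyxy"


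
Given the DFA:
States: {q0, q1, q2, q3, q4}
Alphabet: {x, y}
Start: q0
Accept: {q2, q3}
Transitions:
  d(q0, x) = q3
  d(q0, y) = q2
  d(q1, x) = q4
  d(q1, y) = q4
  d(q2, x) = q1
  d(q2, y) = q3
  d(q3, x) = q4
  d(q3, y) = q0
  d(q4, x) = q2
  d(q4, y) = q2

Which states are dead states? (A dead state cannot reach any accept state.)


Forward reachability from each state:
  q0 -> reaches accept state q2 (live)
  q1 -> reaches accept state q2 (live)
  q2 -> reaches accept state q2 (live)
  q3 -> reaches accept state q2 (live)
  q4 -> reaches accept state q2 (live)

None (all states can reach an accept state)


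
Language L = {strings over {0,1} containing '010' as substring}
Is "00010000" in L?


'010' occurs at index 2

Yes, "00010000" is in L


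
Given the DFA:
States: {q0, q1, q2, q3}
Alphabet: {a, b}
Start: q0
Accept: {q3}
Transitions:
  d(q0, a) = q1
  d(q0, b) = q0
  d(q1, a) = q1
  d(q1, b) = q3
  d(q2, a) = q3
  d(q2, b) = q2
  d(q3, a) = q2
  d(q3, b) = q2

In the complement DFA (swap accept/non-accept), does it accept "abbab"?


Trace: q0 -> q1 -> q3 -> q2 -> q3 -> q2
Final: q2
Original accept: {q3}
Complement: q2 is not in original accept

Yes, complement accepts (original rejects)


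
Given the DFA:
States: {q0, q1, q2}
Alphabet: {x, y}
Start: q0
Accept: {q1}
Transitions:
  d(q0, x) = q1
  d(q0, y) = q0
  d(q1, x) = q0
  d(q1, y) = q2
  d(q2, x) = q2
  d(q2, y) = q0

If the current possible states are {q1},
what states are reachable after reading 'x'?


Apply transition on 'x' from each current state:
  d(q1, x) = q0

{q0}


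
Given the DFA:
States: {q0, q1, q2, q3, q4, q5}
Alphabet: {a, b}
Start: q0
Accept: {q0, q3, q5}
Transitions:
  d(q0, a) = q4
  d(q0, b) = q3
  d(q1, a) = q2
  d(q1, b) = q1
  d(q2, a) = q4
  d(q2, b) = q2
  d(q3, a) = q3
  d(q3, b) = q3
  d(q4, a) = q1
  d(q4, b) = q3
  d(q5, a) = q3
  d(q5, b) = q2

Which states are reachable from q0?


BFS from q0:
  layer 0: {q0}
  layer 1: {q3, q4}
  layer 2: {q1}
  layer 3: {q2}

{q0, q1, q2, q3, q4}


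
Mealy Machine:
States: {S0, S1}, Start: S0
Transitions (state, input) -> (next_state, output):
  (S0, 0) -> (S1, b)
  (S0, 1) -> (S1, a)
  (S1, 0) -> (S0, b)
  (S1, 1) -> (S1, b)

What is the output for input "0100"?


Step-by-step:
  (S0, 0) -> (S1, b)
  (S1, 1) -> (S1, b)
  (S1, 0) -> (S0, b)
  (S0, 0) -> (S1, b)

"bbbb"


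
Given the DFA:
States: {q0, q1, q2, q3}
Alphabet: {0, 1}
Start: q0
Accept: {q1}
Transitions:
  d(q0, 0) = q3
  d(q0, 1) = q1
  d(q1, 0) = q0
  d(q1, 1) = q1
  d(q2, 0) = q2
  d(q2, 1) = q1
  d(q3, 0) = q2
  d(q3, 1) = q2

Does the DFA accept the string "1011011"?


Trace: q0 -> q1 -> q0 -> q1 -> q1 -> q0 -> q1 -> q1
Final state: q1
Accept states: {q1}

Yes, accepted (final state q1 is an accept state)


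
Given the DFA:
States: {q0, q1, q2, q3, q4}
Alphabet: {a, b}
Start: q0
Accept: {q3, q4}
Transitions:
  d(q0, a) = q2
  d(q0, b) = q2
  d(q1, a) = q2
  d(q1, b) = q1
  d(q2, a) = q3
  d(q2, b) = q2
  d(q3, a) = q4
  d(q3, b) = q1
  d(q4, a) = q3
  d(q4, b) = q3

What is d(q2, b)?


Looking up transition d(q2, b)

q2


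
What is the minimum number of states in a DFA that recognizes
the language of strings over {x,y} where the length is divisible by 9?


States track (length) mod 9.
Need 9 states: one per remainder 0..8; accept = remainder 0.

9


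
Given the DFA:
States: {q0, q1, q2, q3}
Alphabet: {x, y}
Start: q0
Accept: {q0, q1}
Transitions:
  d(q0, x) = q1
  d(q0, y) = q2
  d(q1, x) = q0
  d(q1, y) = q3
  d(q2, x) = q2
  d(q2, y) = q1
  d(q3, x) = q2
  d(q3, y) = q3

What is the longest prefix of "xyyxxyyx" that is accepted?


Run the DFA, marking each prefix where the state is accepting:
  "" -> q0 [accept]
  "x" -> q1 [accept]
  "xy" -> q3 [reject]
  "xyy" -> q3 [reject]
  "xyyx" -> q2 [reject]
  "xyyxx" -> q2 [reject]
  "xyyxxy" -> q1 [accept]
  "xyyxxyy" -> q3 [reject]
  "xyyxxyyx" -> q2 [reject]

"xyyxxy"


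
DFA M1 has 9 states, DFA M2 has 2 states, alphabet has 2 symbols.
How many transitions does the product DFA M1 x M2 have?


Product DFA has 9 * 2 = 18 states.
Each has 2 transitions: 18 * 2 = 36

36


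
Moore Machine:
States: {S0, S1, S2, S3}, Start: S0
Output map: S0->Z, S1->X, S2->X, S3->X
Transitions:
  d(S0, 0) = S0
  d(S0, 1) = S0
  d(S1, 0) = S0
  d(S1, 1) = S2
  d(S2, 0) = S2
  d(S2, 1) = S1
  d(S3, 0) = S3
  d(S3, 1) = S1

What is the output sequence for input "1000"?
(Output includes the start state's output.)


Start: S0 (output Z)
  --1--> S0 (output Z)
  --0--> S0 (output Z)
  --0--> S0 (output Z)
  --0--> S0 (output Z)

"ZZZZZ"


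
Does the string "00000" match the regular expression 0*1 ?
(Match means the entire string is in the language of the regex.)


|string| = 5; first = '0'; last = '0'

No, "00000" does not match 0*1


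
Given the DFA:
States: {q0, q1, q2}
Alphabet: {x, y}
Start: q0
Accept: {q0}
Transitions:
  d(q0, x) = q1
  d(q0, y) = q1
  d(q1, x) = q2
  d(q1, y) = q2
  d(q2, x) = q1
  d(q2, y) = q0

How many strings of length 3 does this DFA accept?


Enumerating all length-3 strings:
  "xxx" -> q1 [reject]
  "xxy" -> q0 [accept]
  "xyx" -> q1 [reject]
  "xyy" -> q0 [accept]
  "yxx" -> q1 [reject]
  "yxy" -> q0 [accept]
  "yyx" -> q1 [reject]
  "yyy" -> q0 [accept]

4 out of 8


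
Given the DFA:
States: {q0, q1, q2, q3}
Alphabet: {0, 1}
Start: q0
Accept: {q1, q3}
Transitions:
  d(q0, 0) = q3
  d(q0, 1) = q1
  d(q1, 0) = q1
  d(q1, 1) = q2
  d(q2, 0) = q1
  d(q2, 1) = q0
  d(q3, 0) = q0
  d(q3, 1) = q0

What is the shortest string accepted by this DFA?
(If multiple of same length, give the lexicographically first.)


BFS by string length (lex-first path to each state shown):
  len 0: q0<-""
  len 1: q1<-"1", q3<-"0"
Found accept state at length 1.

"0"


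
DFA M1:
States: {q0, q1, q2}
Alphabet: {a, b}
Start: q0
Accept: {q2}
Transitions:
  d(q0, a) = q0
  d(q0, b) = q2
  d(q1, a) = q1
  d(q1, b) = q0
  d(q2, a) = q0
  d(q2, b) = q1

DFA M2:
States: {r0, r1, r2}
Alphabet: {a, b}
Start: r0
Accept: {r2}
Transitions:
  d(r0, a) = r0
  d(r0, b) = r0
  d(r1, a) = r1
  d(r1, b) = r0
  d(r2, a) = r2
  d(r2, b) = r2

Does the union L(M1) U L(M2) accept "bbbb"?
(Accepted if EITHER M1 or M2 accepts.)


M1: final=q2 accepted=True
M2: final=r0 accepted=False

Yes, union accepts


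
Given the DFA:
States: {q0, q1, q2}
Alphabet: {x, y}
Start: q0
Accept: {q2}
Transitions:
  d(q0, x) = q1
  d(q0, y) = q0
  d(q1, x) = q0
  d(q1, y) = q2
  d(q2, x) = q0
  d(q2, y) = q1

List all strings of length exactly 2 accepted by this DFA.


All strings of length 2: 4 total
Accepted: 1

"xy"


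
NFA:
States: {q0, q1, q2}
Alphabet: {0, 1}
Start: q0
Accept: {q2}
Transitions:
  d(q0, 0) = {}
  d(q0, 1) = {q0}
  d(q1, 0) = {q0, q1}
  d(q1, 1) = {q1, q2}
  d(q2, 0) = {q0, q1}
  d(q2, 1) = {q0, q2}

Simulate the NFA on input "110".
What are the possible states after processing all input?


Start: {q0}
  --1--> {q0}
  --1--> {q0}
  --0--> {}

{} (empty set, no valid transitions)


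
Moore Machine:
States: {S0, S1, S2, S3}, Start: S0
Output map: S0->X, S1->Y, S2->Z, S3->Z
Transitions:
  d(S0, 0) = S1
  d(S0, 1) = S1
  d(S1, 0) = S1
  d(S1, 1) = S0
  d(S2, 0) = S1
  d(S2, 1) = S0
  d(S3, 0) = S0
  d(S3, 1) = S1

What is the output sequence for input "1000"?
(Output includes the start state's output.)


Start: S0 (output X)
  --1--> S1 (output Y)
  --0--> S1 (output Y)
  --0--> S1 (output Y)
  --0--> S1 (output Y)

"XYYYY"


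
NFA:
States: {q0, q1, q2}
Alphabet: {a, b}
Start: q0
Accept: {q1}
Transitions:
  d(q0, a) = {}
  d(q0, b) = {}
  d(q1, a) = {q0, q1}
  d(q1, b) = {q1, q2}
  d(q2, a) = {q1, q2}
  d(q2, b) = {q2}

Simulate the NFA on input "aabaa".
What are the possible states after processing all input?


Start: {q0}
  --a--> {}
  --a--> {}
  --b--> {}
  --a--> {}
  --a--> {}

{} (empty set, no valid transitions)


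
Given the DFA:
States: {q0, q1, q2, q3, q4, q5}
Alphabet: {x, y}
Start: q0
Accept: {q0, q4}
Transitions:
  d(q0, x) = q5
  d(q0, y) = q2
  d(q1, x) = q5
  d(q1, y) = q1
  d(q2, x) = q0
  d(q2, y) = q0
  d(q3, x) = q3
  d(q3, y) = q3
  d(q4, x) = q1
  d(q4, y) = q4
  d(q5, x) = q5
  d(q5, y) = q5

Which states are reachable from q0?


BFS from q0:
  layer 0: {q0}
  layer 1: {q2, q5}

{q0, q2, q5}


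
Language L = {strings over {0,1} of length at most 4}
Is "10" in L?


length = 2

Yes, "10" is in L


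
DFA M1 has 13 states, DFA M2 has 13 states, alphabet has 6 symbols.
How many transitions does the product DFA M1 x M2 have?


Product DFA has 13 * 13 = 169 states.
Each has 6 transitions: 169 * 6 = 1014

1014


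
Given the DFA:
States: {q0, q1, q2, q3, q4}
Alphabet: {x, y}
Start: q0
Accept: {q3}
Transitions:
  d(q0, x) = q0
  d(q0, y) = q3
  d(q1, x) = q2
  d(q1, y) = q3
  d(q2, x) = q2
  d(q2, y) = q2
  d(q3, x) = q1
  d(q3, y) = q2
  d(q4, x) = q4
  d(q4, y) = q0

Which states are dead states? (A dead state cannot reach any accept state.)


Forward reachability from each state:
  q0 -> reaches accept state q3 (live)
  q1 -> reaches accept state q3 (live)
  q2 -> reaches {q2}, no accept state (dead)
  q3 -> reaches accept state q3 (live)
  q4 -> reaches accept state q3 (live)

{q2}


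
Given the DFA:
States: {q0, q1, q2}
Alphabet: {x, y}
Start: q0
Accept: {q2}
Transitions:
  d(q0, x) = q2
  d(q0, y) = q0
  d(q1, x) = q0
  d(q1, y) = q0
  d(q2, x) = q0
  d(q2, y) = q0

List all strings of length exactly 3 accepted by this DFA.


All strings of length 3: 8 total
Accepted: 3

"xxx", "xyx", "yyx"


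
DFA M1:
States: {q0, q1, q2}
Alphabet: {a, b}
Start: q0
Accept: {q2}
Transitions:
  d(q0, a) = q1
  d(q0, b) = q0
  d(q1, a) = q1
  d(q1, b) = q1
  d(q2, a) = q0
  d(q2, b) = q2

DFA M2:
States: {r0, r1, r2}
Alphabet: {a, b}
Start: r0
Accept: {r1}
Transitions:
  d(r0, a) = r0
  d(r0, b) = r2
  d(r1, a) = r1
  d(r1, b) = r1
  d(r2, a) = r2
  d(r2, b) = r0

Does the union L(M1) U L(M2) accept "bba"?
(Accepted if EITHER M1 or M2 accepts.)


M1: final=q1 accepted=False
M2: final=r0 accepted=False

No, union rejects (neither accepts)


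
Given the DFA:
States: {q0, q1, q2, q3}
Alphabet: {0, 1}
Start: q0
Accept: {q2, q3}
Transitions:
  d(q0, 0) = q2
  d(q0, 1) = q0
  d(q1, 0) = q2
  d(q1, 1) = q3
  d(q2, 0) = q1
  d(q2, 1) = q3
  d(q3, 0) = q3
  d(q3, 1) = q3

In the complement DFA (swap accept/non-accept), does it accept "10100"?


Trace: q0 -> q0 -> q2 -> q3 -> q3 -> q3
Final: q3
Original accept: {q2, q3}
Complement: q3 is in original accept

No, complement rejects (original accepts)


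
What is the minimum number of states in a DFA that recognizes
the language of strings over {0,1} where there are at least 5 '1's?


States: count = 0, 1, ..., 4, and a final '>= 5' state.
Total: 5 + 1 = 6. Accept = '>= 5' state.

6


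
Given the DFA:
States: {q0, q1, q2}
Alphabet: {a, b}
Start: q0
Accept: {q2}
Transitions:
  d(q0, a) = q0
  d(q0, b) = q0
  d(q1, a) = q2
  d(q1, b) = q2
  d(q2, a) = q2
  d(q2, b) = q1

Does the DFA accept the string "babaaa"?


Trace: q0 -> q0 -> q0 -> q0 -> q0 -> q0 -> q0
Final state: q0
Accept states: {q2}

No, rejected (final state q0 is not an accept state)


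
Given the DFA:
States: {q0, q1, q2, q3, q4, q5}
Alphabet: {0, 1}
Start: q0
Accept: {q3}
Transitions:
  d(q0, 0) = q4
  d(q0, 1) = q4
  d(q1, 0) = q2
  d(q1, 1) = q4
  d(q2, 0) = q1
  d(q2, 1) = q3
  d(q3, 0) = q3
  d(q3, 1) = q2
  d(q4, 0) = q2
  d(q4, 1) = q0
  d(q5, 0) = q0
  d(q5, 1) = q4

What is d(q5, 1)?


Looking up transition d(q5, 1)

q4


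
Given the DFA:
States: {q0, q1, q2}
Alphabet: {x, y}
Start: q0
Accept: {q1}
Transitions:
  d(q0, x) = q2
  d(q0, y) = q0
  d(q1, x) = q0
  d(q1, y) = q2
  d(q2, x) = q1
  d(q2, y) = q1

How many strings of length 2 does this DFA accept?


Enumerating all length-2 strings:
  "xx" -> q1 [accept]
  "xy" -> q1 [accept]
  "yx" -> q2 [reject]
  "yy" -> q0 [reject]

2 out of 4


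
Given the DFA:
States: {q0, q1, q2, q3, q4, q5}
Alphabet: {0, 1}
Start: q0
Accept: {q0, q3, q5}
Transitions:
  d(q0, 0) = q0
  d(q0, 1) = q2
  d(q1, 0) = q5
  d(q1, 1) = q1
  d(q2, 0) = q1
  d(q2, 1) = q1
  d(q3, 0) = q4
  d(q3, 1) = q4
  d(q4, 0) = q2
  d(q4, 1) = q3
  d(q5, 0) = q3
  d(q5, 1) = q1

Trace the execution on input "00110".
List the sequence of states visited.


Input: 00110
d(q0, 0) = q0
d(q0, 0) = q0
d(q0, 1) = q2
d(q2, 1) = q1
d(q1, 0) = q5


q0 -> q0 -> q0 -> q2 -> q1 -> q5


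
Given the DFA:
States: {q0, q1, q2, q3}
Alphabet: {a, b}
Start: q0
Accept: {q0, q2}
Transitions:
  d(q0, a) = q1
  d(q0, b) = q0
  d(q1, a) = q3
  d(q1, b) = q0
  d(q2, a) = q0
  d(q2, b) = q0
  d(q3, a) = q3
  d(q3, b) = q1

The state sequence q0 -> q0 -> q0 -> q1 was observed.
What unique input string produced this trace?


Trace back each transition to find the symbol:
  q0 --[b]--> q0
  q0 --[b]--> q0
  q0 --[a]--> q1

"bba"


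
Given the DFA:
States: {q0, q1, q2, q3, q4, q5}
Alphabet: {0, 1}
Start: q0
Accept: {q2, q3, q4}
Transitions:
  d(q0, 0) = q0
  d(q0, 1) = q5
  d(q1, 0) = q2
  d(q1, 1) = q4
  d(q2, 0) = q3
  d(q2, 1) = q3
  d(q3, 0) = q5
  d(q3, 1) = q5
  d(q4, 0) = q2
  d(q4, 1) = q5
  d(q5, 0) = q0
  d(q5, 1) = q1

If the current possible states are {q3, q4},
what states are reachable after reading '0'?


Apply transition on '0' from each current state:
  d(q3, 0) = q5
  d(q4, 0) = q2

{q2, q5}


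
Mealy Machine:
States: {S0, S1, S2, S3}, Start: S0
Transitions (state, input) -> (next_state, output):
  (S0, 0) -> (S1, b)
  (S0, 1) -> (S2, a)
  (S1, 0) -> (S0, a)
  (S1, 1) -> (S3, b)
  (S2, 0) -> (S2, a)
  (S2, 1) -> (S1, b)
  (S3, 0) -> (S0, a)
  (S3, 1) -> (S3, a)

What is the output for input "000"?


Step-by-step:
  (S0, 0) -> (S1, b)
  (S1, 0) -> (S0, a)
  (S0, 0) -> (S1, b)

"bab"


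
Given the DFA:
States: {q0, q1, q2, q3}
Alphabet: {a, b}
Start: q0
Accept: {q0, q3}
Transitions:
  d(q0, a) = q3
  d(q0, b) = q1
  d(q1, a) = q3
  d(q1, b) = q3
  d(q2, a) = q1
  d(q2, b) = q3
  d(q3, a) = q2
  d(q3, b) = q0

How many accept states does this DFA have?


Accept states listed: {q0, q3}
Counting: q0(1) q3(2)

2


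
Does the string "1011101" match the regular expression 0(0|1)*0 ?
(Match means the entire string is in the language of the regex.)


|string| = 7; first = '1'; last = '1'

No, "1011101" does not match 0(0|1)*0


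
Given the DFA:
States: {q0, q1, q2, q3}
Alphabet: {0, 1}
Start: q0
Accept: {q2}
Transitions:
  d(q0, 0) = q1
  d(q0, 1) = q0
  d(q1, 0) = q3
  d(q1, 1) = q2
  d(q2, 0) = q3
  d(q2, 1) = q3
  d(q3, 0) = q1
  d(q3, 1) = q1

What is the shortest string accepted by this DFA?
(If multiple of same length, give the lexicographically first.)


BFS by string length (lex-first path to each state shown):
  len 0: q0<-""
  len 1: q0<-"1", q1<-"0"
  len 2: q0<-"11", q1<-"10", q2<-"01", q3<-"00"
Found accept state at length 2.

"01"


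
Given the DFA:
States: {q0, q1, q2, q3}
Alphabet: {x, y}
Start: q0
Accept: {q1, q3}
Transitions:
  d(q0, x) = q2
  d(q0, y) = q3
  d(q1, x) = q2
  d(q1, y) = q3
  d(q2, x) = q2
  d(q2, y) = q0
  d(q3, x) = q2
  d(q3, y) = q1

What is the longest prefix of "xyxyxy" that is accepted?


Run the DFA, marking each prefix where the state is accepting:
  "" -> q0 [reject]
  "x" -> q2 [reject]
  "xy" -> q0 [reject]
  "xyx" -> q2 [reject]
  "xyxy" -> q0 [reject]
  "xyxyx" -> q2 [reject]
  "xyxyxy" -> q0 [reject]

No prefix is accepted


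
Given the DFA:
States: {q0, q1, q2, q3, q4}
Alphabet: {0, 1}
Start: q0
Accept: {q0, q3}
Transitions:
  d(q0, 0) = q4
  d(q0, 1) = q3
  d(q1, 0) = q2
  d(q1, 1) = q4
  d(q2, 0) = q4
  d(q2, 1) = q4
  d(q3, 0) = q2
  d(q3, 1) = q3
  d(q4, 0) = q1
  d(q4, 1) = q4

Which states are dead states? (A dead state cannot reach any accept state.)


Forward reachability from each state:
  q0 -> reaches accept state q0 (live)
  q1 -> reaches {q1, q2, q4}, no accept state (dead)
  q2 -> reaches {q1, q2, q4}, no accept state (dead)
  q3 -> reaches accept state q3 (live)
  q4 -> reaches {q1, q2, q4}, no accept state (dead)

{q1, q2, q4}


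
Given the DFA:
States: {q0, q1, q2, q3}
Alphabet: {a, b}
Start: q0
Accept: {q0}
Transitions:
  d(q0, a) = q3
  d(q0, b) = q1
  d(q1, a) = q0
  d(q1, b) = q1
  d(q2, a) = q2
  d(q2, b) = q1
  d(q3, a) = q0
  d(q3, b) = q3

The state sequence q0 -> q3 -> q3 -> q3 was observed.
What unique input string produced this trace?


Trace back each transition to find the symbol:
  q0 --[a]--> q3
  q3 --[b]--> q3
  q3 --[b]--> q3

"abb"


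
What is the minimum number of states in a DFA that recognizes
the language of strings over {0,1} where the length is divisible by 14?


States track (length) mod 14.
Need 14 states: one per remainder 0..13; accept = remainder 0.

14


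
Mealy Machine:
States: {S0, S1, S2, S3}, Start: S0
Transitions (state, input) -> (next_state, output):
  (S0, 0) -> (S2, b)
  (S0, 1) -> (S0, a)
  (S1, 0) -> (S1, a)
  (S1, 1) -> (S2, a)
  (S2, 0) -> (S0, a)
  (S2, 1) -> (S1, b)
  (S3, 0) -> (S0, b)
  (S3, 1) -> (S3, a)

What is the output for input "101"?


Step-by-step:
  (S0, 1) -> (S0, a)
  (S0, 0) -> (S2, b)
  (S2, 1) -> (S1, b)

"abb"


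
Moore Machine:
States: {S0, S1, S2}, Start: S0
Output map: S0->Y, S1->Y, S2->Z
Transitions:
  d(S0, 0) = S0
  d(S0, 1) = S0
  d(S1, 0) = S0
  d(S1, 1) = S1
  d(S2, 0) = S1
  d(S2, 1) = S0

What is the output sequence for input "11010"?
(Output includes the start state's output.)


Start: S0 (output Y)
  --1--> S0 (output Y)
  --1--> S0 (output Y)
  --0--> S0 (output Y)
  --1--> S0 (output Y)
  --0--> S0 (output Y)

"YYYYYY"


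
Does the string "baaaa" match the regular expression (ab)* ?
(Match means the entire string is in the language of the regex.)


|string| = 5; first = 'b'; last = 'a'

No, "baaaa" does not match (ab)*


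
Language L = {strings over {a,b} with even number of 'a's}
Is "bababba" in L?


count('a') = 3; 3 mod 2 = 1

No, "bababba" is not in L


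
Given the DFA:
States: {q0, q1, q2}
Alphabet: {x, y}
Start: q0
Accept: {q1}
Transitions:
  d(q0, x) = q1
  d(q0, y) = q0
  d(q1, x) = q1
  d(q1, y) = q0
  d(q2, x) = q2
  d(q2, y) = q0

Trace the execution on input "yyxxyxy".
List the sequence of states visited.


Input: yyxxyxy
d(q0, y) = q0
d(q0, y) = q0
d(q0, x) = q1
d(q1, x) = q1
d(q1, y) = q0
d(q0, x) = q1
d(q1, y) = q0


q0 -> q0 -> q0 -> q1 -> q1 -> q0 -> q1 -> q0


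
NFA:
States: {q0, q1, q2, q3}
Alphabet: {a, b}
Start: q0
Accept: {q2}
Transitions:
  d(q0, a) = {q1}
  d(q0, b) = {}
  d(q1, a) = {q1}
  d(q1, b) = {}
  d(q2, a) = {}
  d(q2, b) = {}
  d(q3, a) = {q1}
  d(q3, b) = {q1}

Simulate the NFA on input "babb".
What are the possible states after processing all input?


Start: {q0}
  --b--> {}
  --a--> {}
  --b--> {}
  --b--> {}

{} (empty set, no valid transitions)


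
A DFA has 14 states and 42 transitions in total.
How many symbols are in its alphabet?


Each state has exactly one transition per symbol.
|alphabet| = transitions / states = 42 / 14 = 3

3


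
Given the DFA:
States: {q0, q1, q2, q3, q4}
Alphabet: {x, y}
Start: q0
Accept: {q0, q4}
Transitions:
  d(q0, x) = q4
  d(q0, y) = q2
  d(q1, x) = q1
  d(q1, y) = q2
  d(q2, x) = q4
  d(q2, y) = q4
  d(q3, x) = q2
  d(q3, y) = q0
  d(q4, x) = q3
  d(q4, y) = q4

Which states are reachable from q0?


BFS from q0:
  layer 0: {q0}
  layer 1: {q2, q4}
  layer 2: {q3}

{q0, q2, q3, q4}


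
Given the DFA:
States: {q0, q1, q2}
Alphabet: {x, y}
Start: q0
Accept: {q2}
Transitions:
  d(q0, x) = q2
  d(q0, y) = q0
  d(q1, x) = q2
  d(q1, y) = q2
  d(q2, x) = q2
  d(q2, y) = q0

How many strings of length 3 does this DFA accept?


Enumerating all length-3 strings:
  "xxx" -> q2 [accept]
  "xxy" -> q0 [reject]
  "xyx" -> q2 [accept]
  "xyy" -> q0 [reject]
  "yxx" -> q2 [accept]
  "yxy" -> q0 [reject]
  "yyx" -> q2 [accept]
  "yyy" -> q0 [reject]

4 out of 8


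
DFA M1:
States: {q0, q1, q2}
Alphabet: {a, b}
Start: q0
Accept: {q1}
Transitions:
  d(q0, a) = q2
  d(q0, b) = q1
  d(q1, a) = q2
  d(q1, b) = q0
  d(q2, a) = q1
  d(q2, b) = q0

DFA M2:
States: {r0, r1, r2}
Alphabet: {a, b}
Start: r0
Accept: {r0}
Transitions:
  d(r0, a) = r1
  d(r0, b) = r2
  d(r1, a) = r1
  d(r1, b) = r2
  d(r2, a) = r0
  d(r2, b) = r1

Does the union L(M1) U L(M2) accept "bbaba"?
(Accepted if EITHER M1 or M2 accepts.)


M1: final=q2 accepted=False
M2: final=r0 accepted=True

Yes, union accepts


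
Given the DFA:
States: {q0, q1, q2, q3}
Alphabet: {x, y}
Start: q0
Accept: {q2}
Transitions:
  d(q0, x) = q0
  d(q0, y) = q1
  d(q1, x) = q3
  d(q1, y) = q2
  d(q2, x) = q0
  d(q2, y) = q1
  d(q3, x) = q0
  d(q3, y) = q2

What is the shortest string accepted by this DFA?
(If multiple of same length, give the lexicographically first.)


BFS by string length (lex-first path to each state shown):
  len 0: q0<-""
  len 1: q0<-"x", q1<-"y"
  len 2: q0<-"xx", q1<-"xy", q2<-"yy", q3<-"yx"
Found accept state at length 2.

"yy"
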